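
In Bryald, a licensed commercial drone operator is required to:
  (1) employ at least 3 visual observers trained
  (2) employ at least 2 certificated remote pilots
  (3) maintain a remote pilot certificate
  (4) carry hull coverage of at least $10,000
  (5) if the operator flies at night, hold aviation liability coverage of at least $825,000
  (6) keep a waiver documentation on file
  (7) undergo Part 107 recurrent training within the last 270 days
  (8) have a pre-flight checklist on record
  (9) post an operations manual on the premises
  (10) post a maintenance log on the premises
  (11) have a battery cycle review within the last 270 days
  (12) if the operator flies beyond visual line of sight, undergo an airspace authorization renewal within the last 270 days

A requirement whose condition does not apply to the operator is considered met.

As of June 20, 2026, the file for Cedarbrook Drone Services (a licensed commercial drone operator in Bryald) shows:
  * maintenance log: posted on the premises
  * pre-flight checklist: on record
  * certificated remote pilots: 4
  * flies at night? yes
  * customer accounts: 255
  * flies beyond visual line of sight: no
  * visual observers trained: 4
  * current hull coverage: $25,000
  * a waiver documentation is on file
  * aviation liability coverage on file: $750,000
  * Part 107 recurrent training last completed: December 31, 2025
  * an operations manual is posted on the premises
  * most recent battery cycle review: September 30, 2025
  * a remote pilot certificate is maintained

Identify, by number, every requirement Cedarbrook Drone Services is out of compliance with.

5

1. visual observers trained 4 ≥ 3 → met
2. certificated remote pilots 4 ≥ 2 → met
3. remote pilot certificate present → met
4. hull coverage $25,000 ≥ $10,000 → met
5. condition 'flies at night' holds; aviation liability coverage $750,000 < $825,000 → not met
6. waiver documentation present → met
7. Part 107 recurrent training 171 days ago vs limit 270 → met
8. pre-flight checklist present → met
9. operations manual present → met
10. maintenance log present → met
11. battery cycle review 263 days ago vs limit 270 → met
12. condition 'flies beyond visual line of sight' does not hold → requirement n/a → met
Not met: 5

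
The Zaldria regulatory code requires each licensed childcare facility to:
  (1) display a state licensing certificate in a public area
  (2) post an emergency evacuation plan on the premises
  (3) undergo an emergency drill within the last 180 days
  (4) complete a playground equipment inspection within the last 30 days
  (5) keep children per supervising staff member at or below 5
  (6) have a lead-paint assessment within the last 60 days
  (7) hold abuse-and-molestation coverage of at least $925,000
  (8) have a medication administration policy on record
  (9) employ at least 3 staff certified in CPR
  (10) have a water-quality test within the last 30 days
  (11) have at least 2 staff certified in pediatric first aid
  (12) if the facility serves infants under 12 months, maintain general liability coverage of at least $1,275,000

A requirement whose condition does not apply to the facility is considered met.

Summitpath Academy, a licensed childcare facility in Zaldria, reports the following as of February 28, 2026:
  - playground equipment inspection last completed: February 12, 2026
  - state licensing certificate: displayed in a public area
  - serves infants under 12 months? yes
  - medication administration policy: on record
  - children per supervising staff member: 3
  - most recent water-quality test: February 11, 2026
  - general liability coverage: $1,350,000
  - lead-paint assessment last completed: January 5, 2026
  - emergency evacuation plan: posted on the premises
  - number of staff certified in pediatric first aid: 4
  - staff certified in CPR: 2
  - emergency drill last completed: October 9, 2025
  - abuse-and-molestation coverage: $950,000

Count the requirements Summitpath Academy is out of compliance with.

1

1. state licensing certificate present → met
2. emergency evacuation plan present → met
3. emergency drill 142 days ago vs limit 180 → met
4. playground equipment inspection 16 days ago vs limit 30 → met
5. children per supervising staff member 3 ≤ 5 → met
6. lead-paint assessment 54 days ago vs limit 60 → met
7. abuse-and-molestation coverage $950,000 ≥ $925,000 → met
8. medication administration policy present → met
9. staff certified in CPR 2 < 3 → not met
10. water-quality test 17 days ago vs limit 30 → met
11. staff certified in pediatric first aid 4 ≥ 2 → met
12. condition 'serves infants under 12 months' holds; general liability coverage $1,350,000 ≥ $1,275,000 → met
Not met: 1 of 12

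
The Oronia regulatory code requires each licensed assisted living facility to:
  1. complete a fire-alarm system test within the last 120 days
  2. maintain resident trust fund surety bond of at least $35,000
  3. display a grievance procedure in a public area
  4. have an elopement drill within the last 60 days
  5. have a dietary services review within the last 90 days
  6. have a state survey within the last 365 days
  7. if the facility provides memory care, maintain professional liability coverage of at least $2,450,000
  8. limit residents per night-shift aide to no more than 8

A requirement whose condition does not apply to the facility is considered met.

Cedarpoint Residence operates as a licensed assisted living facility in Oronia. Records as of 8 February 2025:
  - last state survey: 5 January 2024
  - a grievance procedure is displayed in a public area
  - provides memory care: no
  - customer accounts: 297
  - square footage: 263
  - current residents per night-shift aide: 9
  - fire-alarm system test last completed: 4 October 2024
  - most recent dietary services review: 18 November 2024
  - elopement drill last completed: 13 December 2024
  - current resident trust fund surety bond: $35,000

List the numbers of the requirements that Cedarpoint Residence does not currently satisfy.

1. fire-alarm system test 127 days ago vs limit 120 → not met
2. resident trust fund surety bond $35,000 ≥ $35,000 → met
3. grievance procedure present → met
4. elopement drill 57 days ago vs limit 60 → met
5. dietary services review 82 days ago vs limit 90 → met
6. state survey 400 days ago vs limit 365 → not met
7. condition 'provides memory care' does not hold → requirement n/a → met
8. residents per night-shift aide 9 > 8 → not met
Not met: 1, 6, 8

1, 6, 8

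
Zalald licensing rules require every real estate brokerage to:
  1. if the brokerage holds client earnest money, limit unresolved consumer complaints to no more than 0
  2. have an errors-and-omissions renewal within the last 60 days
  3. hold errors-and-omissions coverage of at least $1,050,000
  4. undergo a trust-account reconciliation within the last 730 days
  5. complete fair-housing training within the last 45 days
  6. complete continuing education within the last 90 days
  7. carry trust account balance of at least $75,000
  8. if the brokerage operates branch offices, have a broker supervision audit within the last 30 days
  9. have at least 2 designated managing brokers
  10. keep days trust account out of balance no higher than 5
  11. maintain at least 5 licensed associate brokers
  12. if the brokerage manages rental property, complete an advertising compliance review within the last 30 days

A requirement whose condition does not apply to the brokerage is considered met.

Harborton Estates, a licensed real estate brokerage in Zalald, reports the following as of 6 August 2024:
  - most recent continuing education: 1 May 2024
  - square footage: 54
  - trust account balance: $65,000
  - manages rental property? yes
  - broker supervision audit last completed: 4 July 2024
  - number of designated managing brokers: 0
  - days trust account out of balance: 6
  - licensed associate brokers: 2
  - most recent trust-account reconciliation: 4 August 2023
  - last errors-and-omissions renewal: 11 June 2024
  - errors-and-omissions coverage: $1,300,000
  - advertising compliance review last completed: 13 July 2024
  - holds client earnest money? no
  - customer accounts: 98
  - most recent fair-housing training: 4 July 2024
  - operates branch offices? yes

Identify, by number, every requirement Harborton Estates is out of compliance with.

6, 7, 8, 9, 10, 11

1. condition 'holds client earnest money' does not hold → requirement n/a → met
2. errors-and-omissions renewal 56 days ago vs limit 60 → met
3. errors-and-omissions coverage $1,300,000 ≥ $1,050,000 → met
4. trust-account reconciliation 368 days ago vs limit 730 → met
5. fair-housing training 33 days ago vs limit 45 → met
6. continuing education 97 days ago vs limit 90 → not met
7. trust account balance $65,000 < $75,000 → not met
8. condition 'operates branch offices' holds; broker supervision audit 33 days ago vs limit 30 → not met
9. designated managing brokers 0 < 2 → not met
10. days trust account out of balance 6 > 5 → not met
11. licensed associate brokers 2 < 5 → not met
12. condition 'manages rental property' holds; advertising compliance review 24 days ago vs limit 30 → met
Not met: 6, 7, 8, 9, 10, 11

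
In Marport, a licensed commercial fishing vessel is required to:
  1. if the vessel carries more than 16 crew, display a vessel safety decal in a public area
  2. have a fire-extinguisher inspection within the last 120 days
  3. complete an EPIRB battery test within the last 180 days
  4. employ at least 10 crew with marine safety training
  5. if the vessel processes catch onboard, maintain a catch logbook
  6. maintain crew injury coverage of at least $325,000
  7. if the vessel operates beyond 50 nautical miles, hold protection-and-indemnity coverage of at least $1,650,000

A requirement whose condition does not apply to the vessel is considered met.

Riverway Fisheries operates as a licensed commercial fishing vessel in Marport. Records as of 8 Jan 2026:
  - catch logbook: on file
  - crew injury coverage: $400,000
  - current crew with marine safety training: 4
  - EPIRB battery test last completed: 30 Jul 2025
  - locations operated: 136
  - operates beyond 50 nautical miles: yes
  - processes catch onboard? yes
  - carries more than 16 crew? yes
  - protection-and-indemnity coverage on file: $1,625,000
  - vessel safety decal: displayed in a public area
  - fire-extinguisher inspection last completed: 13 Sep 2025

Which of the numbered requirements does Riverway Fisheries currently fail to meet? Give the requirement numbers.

4, 7

1. condition 'carries more than 16 crew' holds; vessel safety decal present → met
2. fire-extinguisher inspection 117 days ago vs limit 120 → met
3. EPIRB battery test 162 days ago vs limit 180 → met
4. crew with marine safety training 4 < 10 → not met
5. condition 'processes catch onboard' holds; catch logbook present → met
6. crew injury coverage $400,000 ≥ $325,000 → met
7. condition 'operates beyond 50 nautical miles' holds; protection-and-indemnity coverage $1,625,000 < $1,650,000 → not met
Not met: 4, 7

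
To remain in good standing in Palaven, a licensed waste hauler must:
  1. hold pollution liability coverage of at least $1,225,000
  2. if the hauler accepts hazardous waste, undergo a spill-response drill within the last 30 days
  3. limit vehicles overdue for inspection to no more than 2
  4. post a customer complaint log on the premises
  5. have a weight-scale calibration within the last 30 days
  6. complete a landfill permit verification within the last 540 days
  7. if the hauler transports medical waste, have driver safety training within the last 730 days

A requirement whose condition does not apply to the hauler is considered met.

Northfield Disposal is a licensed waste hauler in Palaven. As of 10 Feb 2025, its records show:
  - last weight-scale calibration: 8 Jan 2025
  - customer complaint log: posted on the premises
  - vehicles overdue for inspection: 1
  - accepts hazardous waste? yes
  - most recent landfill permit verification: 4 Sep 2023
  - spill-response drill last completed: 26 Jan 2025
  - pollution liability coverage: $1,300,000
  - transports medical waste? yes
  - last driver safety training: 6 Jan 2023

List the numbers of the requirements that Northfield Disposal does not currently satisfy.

1. pollution liability coverage $1,300,000 ≥ $1,225,000 → met
2. condition 'accepts hazardous waste' holds; spill-response drill 15 days ago vs limit 30 → met
3. vehicles overdue for inspection 1 ≤ 2 → met
4. customer complaint log present → met
5. weight-scale calibration 33 days ago vs limit 30 → not met
6. landfill permit verification 525 days ago vs limit 540 → met
7. condition 'transports medical waste' holds; driver safety training 766 days ago vs limit 730 → not met
Not met: 5, 7

5, 7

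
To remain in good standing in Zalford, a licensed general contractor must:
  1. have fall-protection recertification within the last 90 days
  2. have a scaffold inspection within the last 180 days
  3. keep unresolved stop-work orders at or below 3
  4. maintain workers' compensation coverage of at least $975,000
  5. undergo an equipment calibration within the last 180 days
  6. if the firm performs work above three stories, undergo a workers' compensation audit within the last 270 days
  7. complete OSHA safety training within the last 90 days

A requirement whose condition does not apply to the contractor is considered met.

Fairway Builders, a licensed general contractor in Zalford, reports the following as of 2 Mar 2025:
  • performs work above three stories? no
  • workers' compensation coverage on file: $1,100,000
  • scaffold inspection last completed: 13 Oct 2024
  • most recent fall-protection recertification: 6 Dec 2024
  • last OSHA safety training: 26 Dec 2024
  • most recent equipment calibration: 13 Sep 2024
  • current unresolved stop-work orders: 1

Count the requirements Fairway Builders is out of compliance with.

0

1. fall-protection recertification 86 days ago vs limit 90 → met
2. scaffold inspection 140 days ago vs limit 180 → met
3. unresolved stop-work orders 1 ≤ 3 → met
4. workers' compensation coverage $1,100,000 ≥ $975,000 → met
5. equipment calibration 170 days ago vs limit 180 → met
6. condition 'performs work above three stories' does not hold → requirement n/a → met
7. OSHA safety training 66 days ago vs limit 90 → met
Not met: 0 of 7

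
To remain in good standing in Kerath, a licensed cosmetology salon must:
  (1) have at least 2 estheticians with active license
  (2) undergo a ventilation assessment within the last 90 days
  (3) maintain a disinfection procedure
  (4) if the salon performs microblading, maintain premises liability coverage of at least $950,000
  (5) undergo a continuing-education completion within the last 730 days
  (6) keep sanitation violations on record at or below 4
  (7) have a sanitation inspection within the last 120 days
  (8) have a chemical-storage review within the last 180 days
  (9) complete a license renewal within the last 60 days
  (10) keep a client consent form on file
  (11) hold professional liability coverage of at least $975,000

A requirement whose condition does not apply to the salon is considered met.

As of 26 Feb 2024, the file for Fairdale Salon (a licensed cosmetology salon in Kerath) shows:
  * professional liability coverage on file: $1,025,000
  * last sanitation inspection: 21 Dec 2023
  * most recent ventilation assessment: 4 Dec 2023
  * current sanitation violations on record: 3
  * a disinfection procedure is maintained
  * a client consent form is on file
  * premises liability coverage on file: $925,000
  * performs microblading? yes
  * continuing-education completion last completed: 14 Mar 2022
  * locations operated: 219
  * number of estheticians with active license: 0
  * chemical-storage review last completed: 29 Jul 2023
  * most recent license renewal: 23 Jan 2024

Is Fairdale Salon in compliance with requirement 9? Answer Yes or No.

9. license renewal 34 days ago vs limit 60 → met

Yes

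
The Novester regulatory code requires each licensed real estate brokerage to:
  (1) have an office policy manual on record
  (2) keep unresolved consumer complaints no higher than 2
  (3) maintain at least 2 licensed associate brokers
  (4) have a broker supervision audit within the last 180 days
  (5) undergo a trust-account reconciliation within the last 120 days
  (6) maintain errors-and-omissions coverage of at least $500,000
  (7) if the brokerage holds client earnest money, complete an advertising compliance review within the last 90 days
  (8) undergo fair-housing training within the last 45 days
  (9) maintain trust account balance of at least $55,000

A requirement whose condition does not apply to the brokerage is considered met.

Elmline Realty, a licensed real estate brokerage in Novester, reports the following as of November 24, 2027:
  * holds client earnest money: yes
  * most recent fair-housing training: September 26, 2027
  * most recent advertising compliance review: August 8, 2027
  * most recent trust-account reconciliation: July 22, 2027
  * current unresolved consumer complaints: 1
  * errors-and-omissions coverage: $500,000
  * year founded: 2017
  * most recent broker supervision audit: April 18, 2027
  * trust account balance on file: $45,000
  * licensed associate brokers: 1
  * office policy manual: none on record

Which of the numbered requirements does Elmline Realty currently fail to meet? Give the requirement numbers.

1. office policy manual absent → not met
2. unresolved consumer complaints 1 ≤ 2 → met
3. licensed associate brokers 1 < 2 → not met
4. broker supervision audit 220 days ago vs limit 180 → not met
5. trust-account reconciliation 125 days ago vs limit 120 → not met
6. errors-and-omissions coverage $500,000 ≥ $500,000 → met
7. condition 'holds client earnest money' holds; advertising compliance review 108 days ago vs limit 90 → not met
8. fair-housing training 59 days ago vs limit 45 → not met
9. trust account balance $45,000 < $55,000 → not met
Not met: 1, 3, 4, 5, 7, 8, 9

1, 3, 4, 5, 7, 8, 9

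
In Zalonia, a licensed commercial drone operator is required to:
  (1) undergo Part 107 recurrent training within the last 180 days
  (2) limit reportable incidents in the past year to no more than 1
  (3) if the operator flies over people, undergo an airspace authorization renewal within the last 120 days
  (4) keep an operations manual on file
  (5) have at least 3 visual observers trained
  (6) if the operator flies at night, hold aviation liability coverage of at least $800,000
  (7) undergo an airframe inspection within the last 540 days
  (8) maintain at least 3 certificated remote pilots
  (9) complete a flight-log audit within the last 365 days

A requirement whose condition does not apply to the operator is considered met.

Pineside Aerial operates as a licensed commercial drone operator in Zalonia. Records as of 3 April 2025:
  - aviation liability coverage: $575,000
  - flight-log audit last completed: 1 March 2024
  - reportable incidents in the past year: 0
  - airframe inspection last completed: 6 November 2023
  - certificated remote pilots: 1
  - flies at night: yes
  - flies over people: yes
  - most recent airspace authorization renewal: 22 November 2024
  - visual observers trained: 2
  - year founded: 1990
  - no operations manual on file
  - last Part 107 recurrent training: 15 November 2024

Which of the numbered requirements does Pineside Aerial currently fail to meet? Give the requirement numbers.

3, 4, 5, 6, 8, 9

1. Part 107 recurrent training 139 days ago vs limit 180 → met
2. reportable incidents in the past year 0 ≤ 1 → met
3. condition 'flies over people' holds; airspace authorization renewal 132 days ago vs limit 120 → not met
4. operations manual absent → not met
5. visual observers trained 2 < 3 → not met
6. condition 'flies at night' holds; aviation liability coverage $575,000 < $800,000 → not met
7. airframe inspection 514 days ago vs limit 540 → met
8. certificated remote pilots 1 < 3 → not met
9. flight-log audit 398 days ago vs limit 365 → not met
Not met: 3, 4, 5, 6, 8, 9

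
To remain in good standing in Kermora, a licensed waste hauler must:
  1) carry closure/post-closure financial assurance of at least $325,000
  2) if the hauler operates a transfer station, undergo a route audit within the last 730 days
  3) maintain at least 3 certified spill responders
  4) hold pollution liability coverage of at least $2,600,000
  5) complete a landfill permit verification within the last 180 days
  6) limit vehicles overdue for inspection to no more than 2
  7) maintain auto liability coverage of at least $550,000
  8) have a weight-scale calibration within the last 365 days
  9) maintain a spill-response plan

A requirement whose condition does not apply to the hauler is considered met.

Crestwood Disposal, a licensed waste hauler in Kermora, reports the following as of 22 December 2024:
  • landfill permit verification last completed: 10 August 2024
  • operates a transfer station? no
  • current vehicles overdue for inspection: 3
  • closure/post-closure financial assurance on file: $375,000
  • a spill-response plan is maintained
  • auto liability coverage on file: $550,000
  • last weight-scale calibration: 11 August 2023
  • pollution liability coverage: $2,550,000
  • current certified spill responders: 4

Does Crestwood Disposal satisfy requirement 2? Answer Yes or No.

2. condition 'operates a transfer station' does not hold → requirement n/a → met

Yes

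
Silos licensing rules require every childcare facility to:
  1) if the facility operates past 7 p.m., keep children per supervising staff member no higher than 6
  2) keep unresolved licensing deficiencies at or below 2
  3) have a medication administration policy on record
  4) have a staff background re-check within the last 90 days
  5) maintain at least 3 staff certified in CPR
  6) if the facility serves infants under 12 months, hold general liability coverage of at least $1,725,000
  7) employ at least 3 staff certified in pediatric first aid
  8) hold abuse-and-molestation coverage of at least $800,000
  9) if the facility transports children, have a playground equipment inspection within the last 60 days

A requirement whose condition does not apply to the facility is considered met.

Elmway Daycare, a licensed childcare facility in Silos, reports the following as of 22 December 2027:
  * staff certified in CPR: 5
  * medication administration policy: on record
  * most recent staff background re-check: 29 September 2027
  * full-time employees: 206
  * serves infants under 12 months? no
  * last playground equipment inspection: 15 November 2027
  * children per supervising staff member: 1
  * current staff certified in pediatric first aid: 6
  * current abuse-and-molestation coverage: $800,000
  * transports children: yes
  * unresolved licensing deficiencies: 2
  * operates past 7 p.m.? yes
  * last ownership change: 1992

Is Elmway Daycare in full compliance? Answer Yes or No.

1. condition 'operates past 7 p.m.' holds; children per supervising staff member 1 ≤ 6 → met
2. unresolved licensing deficiencies 2 ≤ 2 → met
3. medication administration policy present → met
4. staff background re-check 84 days ago vs limit 90 → met
5. staff certified in CPR 5 ≥ 3 → met
6. condition 'serves infants under 12 months' does not hold → requirement n/a → met
7. staff certified in pediatric first aid 6 ≥ 3 → met
8. abuse-and-molestation coverage $800,000 ≥ $800,000 → met
9. condition 'transports children' holds; playground equipment inspection 37 days ago vs limit 60 → met
All met.

Yes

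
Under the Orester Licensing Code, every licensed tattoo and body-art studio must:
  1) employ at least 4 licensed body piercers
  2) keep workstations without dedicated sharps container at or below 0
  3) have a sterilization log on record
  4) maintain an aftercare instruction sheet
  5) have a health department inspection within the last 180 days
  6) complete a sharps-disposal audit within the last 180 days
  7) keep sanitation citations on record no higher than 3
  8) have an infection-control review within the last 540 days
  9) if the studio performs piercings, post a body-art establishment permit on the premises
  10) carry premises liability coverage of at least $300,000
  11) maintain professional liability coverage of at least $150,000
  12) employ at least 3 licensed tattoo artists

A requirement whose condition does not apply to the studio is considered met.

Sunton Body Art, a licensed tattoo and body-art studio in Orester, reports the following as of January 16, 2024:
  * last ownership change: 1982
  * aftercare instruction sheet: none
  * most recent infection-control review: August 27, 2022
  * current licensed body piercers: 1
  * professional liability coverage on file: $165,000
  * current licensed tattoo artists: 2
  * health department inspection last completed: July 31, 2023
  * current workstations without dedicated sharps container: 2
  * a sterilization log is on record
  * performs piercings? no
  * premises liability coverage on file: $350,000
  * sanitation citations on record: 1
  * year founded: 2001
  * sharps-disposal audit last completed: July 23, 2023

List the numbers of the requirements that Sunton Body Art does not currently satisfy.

1, 2, 4, 12

1. licensed body piercers 1 < 4 → not met
2. workstations without dedicated sharps container 2 > 0 → not met
3. sterilization log present → met
4. aftercare instruction sheet absent → not met
5. health department inspection 169 days ago vs limit 180 → met
6. sharps-disposal audit 177 days ago vs limit 180 → met
7. sanitation citations on record 1 ≤ 3 → met
8. infection-control review 507 days ago vs limit 540 → met
9. condition 'performs piercings' does not hold → requirement n/a → met
10. premises liability coverage $350,000 ≥ $300,000 → met
11. professional liability coverage $165,000 ≥ $150,000 → met
12. licensed tattoo artists 2 < 3 → not met
Not met: 1, 2, 4, 12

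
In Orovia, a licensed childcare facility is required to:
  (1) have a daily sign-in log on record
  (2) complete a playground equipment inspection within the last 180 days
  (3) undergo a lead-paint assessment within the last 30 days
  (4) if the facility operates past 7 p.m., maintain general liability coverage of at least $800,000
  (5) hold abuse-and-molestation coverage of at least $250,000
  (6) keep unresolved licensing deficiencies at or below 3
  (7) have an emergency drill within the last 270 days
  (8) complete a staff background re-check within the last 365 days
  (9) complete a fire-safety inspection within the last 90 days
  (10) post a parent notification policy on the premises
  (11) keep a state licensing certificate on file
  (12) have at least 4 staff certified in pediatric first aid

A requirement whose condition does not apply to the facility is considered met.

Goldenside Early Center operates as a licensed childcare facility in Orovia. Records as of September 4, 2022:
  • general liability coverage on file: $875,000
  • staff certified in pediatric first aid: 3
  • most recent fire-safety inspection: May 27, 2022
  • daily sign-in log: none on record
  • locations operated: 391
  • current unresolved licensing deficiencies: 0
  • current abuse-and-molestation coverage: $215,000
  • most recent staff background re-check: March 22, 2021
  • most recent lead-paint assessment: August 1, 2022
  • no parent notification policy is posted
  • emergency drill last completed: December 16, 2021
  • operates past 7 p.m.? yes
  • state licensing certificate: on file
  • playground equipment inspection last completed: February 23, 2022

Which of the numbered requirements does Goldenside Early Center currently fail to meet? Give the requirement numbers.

1. daily sign-in log absent → not met
2. playground equipment inspection 193 days ago vs limit 180 → not met
3. lead-paint assessment 34 days ago vs limit 30 → not met
4. condition 'operates past 7 p.m.' holds; general liability coverage $875,000 ≥ $800,000 → met
5. abuse-and-molestation coverage $215,000 < $250,000 → not met
6. unresolved licensing deficiencies 0 ≤ 3 → met
7. emergency drill 262 days ago vs limit 270 → met
8. staff background re-check 531 days ago vs limit 365 → not met
9. fire-safety inspection 100 days ago vs limit 90 → not met
10. parent notification policy absent → not met
11. state licensing certificate present → met
12. staff certified in pediatric first aid 3 < 4 → not met
Not met: 1, 2, 3, 5, 8, 9, 10, 12

1, 2, 3, 5, 8, 9, 10, 12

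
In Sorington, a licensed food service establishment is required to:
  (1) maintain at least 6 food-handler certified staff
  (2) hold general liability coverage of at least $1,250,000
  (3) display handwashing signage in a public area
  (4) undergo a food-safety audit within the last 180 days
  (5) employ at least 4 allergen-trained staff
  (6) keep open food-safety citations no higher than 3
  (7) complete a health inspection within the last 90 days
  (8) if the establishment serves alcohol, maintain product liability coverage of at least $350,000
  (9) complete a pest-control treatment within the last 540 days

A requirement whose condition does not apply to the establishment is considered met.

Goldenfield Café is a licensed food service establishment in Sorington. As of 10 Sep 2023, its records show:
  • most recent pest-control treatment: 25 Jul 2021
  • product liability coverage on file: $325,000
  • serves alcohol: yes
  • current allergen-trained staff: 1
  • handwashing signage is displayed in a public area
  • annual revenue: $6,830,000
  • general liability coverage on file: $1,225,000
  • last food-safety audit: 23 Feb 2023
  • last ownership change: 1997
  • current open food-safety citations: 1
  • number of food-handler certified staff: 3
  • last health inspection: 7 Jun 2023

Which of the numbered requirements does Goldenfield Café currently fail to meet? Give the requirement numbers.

1, 2, 4, 5, 7, 8, 9

1. food-handler certified staff 3 < 6 → not met
2. general liability coverage $1,225,000 < $1,250,000 → not met
3. handwashing signage present → met
4. food-safety audit 199 days ago vs limit 180 → not met
5. allergen-trained staff 1 < 4 → not met
6. open food-safety citations 1 ≤ 3 → met
7. health inspection 95 days ago vs limit 90 → not met
8. condition 'serves alcohol' holds; product liability coverage $325,000 < $350,000 → not met
9. pest-control treatment 777 days ago vs limit 540 → not met
Not met: 1, 2, 4, 5, 7, 8, 9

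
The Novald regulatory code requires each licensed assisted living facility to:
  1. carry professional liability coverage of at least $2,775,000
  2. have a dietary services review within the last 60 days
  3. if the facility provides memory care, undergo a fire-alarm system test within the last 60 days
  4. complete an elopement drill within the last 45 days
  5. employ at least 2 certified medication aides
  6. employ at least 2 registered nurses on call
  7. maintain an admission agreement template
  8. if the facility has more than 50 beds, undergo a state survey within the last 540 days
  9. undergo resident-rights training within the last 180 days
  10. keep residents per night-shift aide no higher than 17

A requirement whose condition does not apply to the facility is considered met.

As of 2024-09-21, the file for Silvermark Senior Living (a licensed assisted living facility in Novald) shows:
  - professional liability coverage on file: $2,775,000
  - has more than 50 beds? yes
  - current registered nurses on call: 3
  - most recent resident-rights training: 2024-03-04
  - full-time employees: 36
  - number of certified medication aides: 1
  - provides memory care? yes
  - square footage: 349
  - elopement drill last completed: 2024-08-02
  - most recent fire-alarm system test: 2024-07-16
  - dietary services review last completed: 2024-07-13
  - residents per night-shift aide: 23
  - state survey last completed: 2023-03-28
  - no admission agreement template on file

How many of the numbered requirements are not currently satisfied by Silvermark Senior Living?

1. professional liability coverage $2,775,000 ≥ $2,775,000 → met
2. dietary services review 70 days ago vs limit 60 → not met
3. condition 'provides memory care' holds; fire-alarm system test 67 days ago vs limit 60 → not met
4. elopement drill 50 days ago vs limit 45 → not met
5. certified medication aides 1 < 2 → not met
6. registered nurses on call 3 ≥ 2 → met
7. admission agreement template absent → not met
8. condition 'has more than 50 beds' holds; state survey 543 days ago vs limit 540 → not met
9. resident-rights training 201 days ago vs limit 180 → not met
10. residents per night-shift aide 23 > 17 → not met
Not met: 8 of 10

8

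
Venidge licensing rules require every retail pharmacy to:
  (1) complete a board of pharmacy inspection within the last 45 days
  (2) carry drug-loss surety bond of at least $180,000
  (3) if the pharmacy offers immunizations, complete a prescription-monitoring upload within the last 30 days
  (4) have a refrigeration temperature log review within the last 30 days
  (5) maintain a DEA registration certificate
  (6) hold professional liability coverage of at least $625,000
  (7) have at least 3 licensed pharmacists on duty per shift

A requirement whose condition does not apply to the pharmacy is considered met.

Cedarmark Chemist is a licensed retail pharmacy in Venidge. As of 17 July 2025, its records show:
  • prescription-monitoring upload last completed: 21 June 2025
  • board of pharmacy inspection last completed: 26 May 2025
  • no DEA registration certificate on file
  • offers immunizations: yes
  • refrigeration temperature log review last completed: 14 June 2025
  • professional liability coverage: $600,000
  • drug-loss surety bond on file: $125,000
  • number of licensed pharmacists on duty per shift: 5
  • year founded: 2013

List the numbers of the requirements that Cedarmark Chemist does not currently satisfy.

1, 2, 4, 5, 6

1. board of pharmacy inspection 52 days ago vs limit 45 → not met
2. drug-loss surety bond $125,000 < $180,000 → not met
3. condition 'offers immunizations' holds; prescription-monitoring upload 26 days ago vs limit 30 → met
4. refrigeration temperature log review 33 days ago vs limit 30 → not met
5. DEA registration certificate absent → not met
6. professional liability coverage $600,000 < $625,000 → not met
7. licensed pharmacists on duty per shift 5 ≥ 3 → met
Not met: 1, 2, 4, 5, 6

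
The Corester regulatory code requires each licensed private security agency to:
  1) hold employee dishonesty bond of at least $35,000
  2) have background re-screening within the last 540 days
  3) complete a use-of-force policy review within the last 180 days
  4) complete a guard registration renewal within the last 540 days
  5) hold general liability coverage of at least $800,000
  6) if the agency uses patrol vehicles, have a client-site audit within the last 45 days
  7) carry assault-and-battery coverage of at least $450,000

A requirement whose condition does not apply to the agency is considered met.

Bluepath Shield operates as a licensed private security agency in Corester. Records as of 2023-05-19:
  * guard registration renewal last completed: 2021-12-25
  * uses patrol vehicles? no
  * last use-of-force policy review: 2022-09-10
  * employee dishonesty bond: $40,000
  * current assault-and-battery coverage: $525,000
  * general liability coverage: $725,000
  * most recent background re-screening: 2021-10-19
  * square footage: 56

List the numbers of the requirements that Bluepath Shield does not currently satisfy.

1. employee dishonesty bond $40,000 ≥ $35,000 → met
2. background re-screening 577 days ago vs limit 540 → not met
3. use-of-force policy review 251 days ago vs limit 180 → not met
4. guard registration renewal 510 days ago vs limit 540 → met
5. general liability coverage $725,000 < $800,000 → not met
6. condition 'uses patrol vehicles' does not hold → requirement n/a → met
7. assault-and-battery coverage $525,000 ≥ $450,000 → met
Not met: 2, 3, 5

2, 3, 5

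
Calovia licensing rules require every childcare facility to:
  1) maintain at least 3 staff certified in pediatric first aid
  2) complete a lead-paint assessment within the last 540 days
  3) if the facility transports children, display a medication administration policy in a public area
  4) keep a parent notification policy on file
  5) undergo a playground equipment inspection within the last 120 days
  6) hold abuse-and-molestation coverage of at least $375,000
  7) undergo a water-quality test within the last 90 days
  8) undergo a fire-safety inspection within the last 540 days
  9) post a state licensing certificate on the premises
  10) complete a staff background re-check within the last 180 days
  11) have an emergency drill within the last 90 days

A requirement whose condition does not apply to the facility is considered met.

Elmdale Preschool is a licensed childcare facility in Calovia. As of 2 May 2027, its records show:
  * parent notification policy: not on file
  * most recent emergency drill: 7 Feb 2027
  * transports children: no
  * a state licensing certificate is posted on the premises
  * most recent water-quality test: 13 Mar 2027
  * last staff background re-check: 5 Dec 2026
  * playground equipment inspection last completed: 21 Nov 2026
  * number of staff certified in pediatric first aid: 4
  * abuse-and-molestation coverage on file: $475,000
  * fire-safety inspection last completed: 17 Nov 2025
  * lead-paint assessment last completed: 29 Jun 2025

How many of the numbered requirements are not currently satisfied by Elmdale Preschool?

1. staff certified in pediatric first aid 4 ≥ 3 → met
2. lead-paint assessment 672 days ago vs limit 540 → not met
3. condition 'transports children' does not hold → requirement n/a → met
4. parent notification policy absent → not met
5. playground equipment inspection 162 days ago vs limit 120 → not met
6. abuse-and-molestation coverage $475,000 ≥ $375,000 → met
7. water-quality test 50 days ago vs limit 90 → met
8. fire-safety inspection 531 days ago vs limit 540 → met
9. state licensing certificate present → met
10. staff background re-check 148 days ago vs limit 180 → met
11. emergency drill 84 days ago vs limit 90 → met
Not met: 3 of 11

3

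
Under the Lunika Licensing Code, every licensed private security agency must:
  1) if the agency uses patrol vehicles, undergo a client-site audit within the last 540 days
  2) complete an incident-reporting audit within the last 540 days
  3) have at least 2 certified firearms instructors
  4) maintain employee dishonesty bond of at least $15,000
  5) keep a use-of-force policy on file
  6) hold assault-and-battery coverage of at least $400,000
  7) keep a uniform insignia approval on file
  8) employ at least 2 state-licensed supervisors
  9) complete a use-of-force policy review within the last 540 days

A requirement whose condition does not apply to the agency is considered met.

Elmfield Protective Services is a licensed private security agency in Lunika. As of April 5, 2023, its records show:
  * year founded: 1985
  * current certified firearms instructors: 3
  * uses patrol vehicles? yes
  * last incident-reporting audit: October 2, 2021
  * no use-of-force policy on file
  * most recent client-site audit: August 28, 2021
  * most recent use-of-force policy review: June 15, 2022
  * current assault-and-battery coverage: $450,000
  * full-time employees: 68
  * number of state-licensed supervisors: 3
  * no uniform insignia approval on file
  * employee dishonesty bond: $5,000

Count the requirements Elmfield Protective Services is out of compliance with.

5

1. condition 'uses patrol vehicles' holds; client-site audit 585 days ago vs limit 540 → not met
2. incident-reporting audit 550 days ago vs limit 540 → not met
3. certified firearms instructors 3 ≥ 2 → met
4. employee dishonesty bond $5,000 < $15,000 → not met
5. use-of-force policy absent → not met
6. assault-and-battery coverage $450,000 ≥ $400,000 → met
7. uniform insignia approval absent → not met
8. state-licensed supervisors 3 ≥ 2 → met
9. use-of-force policy review 294 days ago vs limit 540 → met
Not met: 5 of 9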